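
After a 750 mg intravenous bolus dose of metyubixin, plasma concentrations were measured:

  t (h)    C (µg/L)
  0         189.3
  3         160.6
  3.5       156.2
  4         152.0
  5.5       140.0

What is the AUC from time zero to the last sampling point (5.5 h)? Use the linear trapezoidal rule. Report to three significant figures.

AUC = 900 µg/L·h

Trapezoidal AUC_0→5.5:
  [0→3]: (189.3+160.6)/2 × 3 = 524.85
  [3→3.5]: (160.6+156.2)/2 × 0.5 = 79.2
  [3.5→4]: (156.2+152.0)/2 × 0.5 = 77.05
  [4→5.5]: (152.0+140.0)/2 × 1.5 = 219.0
  Sum = 900.1 µg/L·h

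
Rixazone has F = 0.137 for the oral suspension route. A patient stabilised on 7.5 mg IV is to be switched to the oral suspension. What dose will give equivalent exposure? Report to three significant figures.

For equal systemic exposure: F × D_ev = D_iv
D_ev = D_iv / F = 7.5 / 0.137 = 54.7445 mg

D_oral = 54.7 mg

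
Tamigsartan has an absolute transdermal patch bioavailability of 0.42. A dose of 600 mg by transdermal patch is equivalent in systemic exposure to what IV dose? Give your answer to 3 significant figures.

D_iv = 252 mg

Systemic exposure from an extravascular dose = F × D_ev, so the equivalent IV dose is F × D_ev.
D_iv = F × D_ev = 0.42 × 600 = 252 mg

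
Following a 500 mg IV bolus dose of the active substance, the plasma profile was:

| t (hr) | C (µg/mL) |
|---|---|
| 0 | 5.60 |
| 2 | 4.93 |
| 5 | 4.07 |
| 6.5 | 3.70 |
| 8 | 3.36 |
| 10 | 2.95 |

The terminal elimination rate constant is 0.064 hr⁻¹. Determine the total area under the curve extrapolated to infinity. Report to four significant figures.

AUC = 87.56 µg/mL·hr

Trapezoidal AUC_0→10:
  [0→2]: (5.60+4.93)/2 × 2 = 10.53
  [2→5]: (4.93+4.07)/2 × 3 = 13.5
  [5→6.5]: (4.07+3.70)/2 × 1.5 = 5.8275
  [6.5→8]: (3.70+3.36)/2 × 1.5 = 5.295
  [8→10]: (3.36+2.95)/2 × 2 = 6.31
  Sum = 41.4625 µg/mL·hr
Extrapolated tail: C_last / k_e = 2.95 / 0.064 = 46.094
AUC_0→∞ = 41.4625 + 46.094 = 87.5565 µg/mL·hr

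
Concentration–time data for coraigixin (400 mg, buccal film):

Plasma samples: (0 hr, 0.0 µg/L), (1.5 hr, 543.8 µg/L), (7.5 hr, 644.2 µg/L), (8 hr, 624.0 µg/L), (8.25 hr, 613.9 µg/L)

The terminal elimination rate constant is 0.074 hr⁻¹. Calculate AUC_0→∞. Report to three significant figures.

AUC = 12700 µg/L·hr

Trapezoidal AUC_0→8.25:
  [0→1.5]: (0.0+543.8)/2 × 1.5 = 407.85
  [1.5→7.5]: (543.8+644.2)/2 × 6 = 3564.0
  [7.5→8]: (644.2+624.0)/2 × 0.5 = 317.05
  [8→8.25]: (624.0+613.9)/2 × 0.25 = 154.7375
  Sum = 4443.6375 µg/L·hr
Extrapolated tail: C_last / k_e = 613.9 / 0.074 = 8295.946
AUC_0→∞ = 4443.6375 + 8295.946 = 12739.5835 µg/L·hr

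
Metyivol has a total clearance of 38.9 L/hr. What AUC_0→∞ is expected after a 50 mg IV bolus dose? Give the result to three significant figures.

AUC = 1.29 mg/L·hr

AUC_0→∞ = Dose_iv / CL
        = 50 / 38.9 = 1.28535 mg/L·hr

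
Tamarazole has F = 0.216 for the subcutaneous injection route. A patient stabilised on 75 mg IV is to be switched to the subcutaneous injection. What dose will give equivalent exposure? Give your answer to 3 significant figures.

For equal systemic exposure: F × D_ev = D_iv
D_ev = D_iv / F = 75 / 0.216 = 347.222 mg

D_subcutaneous = 347 mg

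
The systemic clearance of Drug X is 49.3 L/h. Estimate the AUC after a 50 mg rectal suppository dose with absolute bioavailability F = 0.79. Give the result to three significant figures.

AUC = 0.801 mg/L·h

AUC_0→∞ = F × Dose / CL
        = 0.79 × 50 / 49.3 = 0.801217 mg/L·h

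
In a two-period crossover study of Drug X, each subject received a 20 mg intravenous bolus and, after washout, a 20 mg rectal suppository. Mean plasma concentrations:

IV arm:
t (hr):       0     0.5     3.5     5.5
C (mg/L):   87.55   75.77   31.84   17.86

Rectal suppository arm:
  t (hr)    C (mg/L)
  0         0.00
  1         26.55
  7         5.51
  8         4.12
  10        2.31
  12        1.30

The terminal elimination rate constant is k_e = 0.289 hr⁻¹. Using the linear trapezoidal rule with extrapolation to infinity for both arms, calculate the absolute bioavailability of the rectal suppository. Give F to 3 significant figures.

F = 0.411

Trapezoidal AUC_0→5.5 (IV):
  [0→0.5]: (87.55+75.77)/2 × 0.5 = 40.83
  [0.5→3.5]: (75.77+31.84)/2 × 3 = 161.415
  [3.5→5.5]: (31.84+17.86)/2 × 2 = 49.7
  Sum = 251.945 mg/L·hr
IV tail: 17.86/0.289 = 61.799; AUC_iv,0→∞ = 251.945 + 61.799 = 313.744 mg/L·hr
Trapezoidal AUC_0→12 (rectal suppository):
  [0→1]: (0.00+26.55)/2 × 1 = 13.275
  [1→7]: (26.55+5.51)/2 × 6 = 96.18
  [7→8]: (5.51+4.12)/2 × 1 = 4.815
  [8→10]: (4.12+2.31)/2 × 2 = 6.43
  [10→12]: (2.31+1.30)/2 × 2 = 3.61
  Sum = 124.31 mg/L·hr
rectal suppository tail: 1.30/0.289 = 4.498; AUC_ev,0→∞ = 124.31 + 4.498 = 128.808 mg/L·hr
F = (AUC_ev/D_ev)/(AUC_iv/D_iv) = (128.808/20)/(313.744/20) = 6.4404/15.6872 = 0.4106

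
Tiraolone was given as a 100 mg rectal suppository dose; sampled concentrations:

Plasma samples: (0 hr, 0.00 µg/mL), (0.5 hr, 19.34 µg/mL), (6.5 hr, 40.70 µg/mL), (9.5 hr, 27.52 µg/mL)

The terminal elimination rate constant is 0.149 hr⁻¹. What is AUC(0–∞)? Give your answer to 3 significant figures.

AUC = 472 µg/mL·hr

Trapezoidal AUC_0→9.5:
  [0→0.5]: (0.00+19.34)/2 × 0.5 = 4.835
  [0.5→6.5]: (19.34+40.70)/2 × 6 = 180.12
  [6.5→9.5]: (40.70+27.52)/2 × 3 = 102.33
  Sum = 287.285 µg/mL·hr
Extrapolated tail: C_last / k_e = 27.52 / 0.149 = 184.698
AUC_0→∞ = 287.285 + 184.698 = 471.983 µg/mL·hr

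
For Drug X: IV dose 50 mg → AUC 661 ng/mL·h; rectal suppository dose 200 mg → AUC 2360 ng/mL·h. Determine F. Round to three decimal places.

F = (AUC_ev / D_ev) / (AUC_iv / D_iv)
  = (2360/200) / (661/50)
  = 11.8 / 13.22 = 0.8926

F = 0.893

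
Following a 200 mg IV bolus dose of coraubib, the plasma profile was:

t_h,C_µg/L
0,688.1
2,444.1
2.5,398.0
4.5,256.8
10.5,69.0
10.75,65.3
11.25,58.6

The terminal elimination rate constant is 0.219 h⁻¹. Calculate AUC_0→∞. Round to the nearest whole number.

Trapezoidal AUC_0→11.25:
  [0→2]: (688.1+444.1)/2 × 2 = 1132.2
  [2→2.5]: (444.1+398.0)/2 × 0.5 = 210.525
  [2.5→4.5]: (398.0+256.8)/2 × 2 = 654.8
  [4.5→10.5]: (256.8+69.0)/2 × 6 = 977.4
  [10.5→10.75]: (69.0+65.3)/2 × 0.25 = 16.7875
  [10.75→11.25]: (65.3+58.6)/2 × 0.5 = 30.975
  Sum = 3022.6875 µg/L·h
Extrapolated tail: C_last / k_e = 58.6 / 0.219 = 267.580
AUC_0→∞ = 3022.6875 + 267.580 = 3290.2675 µg/L·h

AUC = 3290 µg/L·h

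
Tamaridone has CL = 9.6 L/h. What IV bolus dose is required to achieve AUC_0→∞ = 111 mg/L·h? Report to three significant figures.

Dose = 1070 mg

Dose_iv = CL × AUC_0→∞
     = 9.6 × 111 = 1065.6 mg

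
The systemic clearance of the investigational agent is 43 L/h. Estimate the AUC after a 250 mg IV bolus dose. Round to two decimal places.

AUC = 5.81 mg/L·h

AUC_0→∞ = Dose_iv / CL
        = 250 / 43 = 5.81395 mg/L·h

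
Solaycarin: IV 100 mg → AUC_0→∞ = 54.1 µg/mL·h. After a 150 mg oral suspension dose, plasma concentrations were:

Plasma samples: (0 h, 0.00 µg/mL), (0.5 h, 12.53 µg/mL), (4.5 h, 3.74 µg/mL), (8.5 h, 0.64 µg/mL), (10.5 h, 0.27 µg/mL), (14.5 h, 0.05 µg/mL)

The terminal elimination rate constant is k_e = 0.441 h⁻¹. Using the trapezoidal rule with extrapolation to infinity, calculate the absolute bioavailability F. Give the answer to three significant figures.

Trapezoidal AUC_0→14.5 (oral suspension):
  [0→0.5]: (0.00+12.53)/2 × 0.5 = 3.1325
  [0.5→4.5]: (12.53+3.74)/2 × 4 = 32.54
  [4.5→8.5]: (3.74+0.64)/2 × 4 = 8.76
  [8.5→10.5]: (0.64+0.27)/2 × 2 = 0.91
  [10.5→14.5]: (0.27+0.05)/2 × 4 = 0.64
  Sum = 45.9825 µg/mL·h
Tail: C_last/k_e = 0.05/0.441 = 0.113
AUC_0→∞ (oral suspension) = 45.9825 + 0.113 = 46.0955 µg/mL·h
F = (AUC_ev/D_ev)/(AUC_iv/D_iv) = (46.0955/150)/(54.1/100) = 0.307303/0.541 = 0.5680

F = 0.568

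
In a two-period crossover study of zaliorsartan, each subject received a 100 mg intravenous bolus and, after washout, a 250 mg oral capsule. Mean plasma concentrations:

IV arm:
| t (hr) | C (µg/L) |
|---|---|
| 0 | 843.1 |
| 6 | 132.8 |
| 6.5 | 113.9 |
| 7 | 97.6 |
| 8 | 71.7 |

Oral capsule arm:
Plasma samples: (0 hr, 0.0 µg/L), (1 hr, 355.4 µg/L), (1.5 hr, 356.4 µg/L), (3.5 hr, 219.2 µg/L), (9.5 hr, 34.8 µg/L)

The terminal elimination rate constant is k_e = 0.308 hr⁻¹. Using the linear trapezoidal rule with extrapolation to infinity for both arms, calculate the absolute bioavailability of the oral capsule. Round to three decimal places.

Trapezoidal AUC_0→8 (IV):
  [0→6]: (843.1+132.8)/2 × 6 = 2927.7
  [6→6.5]: (132.8+113.9)/2 × 0.5 = 61.675
  [6.5→7]: (113.9+97.6)/2 × 0.5 = 52.875
  [7→8]: (97.6+71.7)/2 × 1 = 84.65
  Sum = 3126.9 µg/L·hr
IV tail: 71.7/0.308 = 232.792; AUC_iv,0→∞ = 3126.9 + 232.792 = 3359.692 µg/L·hr
Trapezoidal AUC_0→9.5 (oral capsule):
  [0→1]: (0.0+355.4)/2 × 1 = 177.7
  [1→1.5]: (355.4+356.4)/2 × 0.5 = 177.95
  [1.5→3.5]: (356.4+219.2)/2 × 2 = 575.6
  [3.5→9.5]: (219.2+34.8)/2 × 6 = 762.0
  Sum = 1693.25 µg/L·hr
oral capsule tail: 34.8/0.308 = 112.987; AUC_ev,0→∞ = 1693.25 + 112.987 = 1806.237 µg/L·hr
F = (AUC_ev/D_ev)/(AUC_iv/D_iv) = (1806.237/250)/(3359.692/100) = 7.224948/33.59692 = 0.2150

F = 0.215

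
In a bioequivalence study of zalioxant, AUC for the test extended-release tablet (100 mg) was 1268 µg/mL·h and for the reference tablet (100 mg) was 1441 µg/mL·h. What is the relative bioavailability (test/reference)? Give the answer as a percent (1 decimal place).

F_rel = 88.0%

F_rel = (AUC_test/D_test) / (AUC_ref/D_ref)
      = (1268/100) / (1441/100)
      = 12.68 / 14.41 = 0.8799 = 87.99%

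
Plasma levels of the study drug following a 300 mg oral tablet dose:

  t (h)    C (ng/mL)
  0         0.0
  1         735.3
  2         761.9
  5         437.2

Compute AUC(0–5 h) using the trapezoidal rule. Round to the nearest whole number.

Trapezoidal AUC_0→5:
  [0→1]: (0.0+735.3)/2 × 1 = 367.65
  [1→2]: (735.3+761.9)/2 × 1 = 748.6
  [2→5]: (761.9+437.2)/2 × 3 = 1798.65
  Sum = 2914.9 ng/mL·h

AUC = 2915 ng/mL·h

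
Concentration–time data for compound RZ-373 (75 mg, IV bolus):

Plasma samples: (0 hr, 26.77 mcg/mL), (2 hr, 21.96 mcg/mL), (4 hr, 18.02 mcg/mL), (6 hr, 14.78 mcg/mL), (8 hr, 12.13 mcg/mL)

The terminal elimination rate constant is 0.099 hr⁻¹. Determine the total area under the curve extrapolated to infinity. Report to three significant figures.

AUC = 271 mcg/mL·hr

Trapezoidal AUC_0→8:
  [0→2]: (26.77+21.96)/2 × 2 = 48.73
  [2→4]: (21.96+18.02)/2 × 2 = 39.98
  [4→6]: (18.02+14.78)/2 × 2 = 32.8
  [6→8]: (14.78+12.13)/2 × 2 = 26.91
  Sum = 148.42 mcg/mL·hr
Extrapolated tail: C_last / k_e = 12.13 / 0.099 = 122.525
AUC_0→∞ = 148.42 + 122.525 = 270.945 mcg/mL·hr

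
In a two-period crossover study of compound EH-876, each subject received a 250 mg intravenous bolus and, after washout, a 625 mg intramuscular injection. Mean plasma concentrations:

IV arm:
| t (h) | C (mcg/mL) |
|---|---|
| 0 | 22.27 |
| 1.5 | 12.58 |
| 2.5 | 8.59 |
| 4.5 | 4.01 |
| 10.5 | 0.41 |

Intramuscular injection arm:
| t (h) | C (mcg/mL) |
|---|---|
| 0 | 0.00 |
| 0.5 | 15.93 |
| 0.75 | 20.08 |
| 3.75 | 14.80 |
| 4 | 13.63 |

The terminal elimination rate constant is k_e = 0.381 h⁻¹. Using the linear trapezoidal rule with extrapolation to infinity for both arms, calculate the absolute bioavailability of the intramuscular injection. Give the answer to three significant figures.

F = 0.629

Trapezoidal AUC_0→10.5 (IV):
  [0→1.5]: (22.27+12.58)/2 × 1.5 = 26.1375
  [1.5→2.5]: (12.58+8.59)/2 × 1 = 10.585
  [2.5→4.5]: (8.59+4.01)/2 × 2 = 12.6
  [4.5→10.5]: (4.01+0.41)/2 × 6 = 13.26
  Sum = 62.5825 mcg/mL·h
IV tail: 0.41/0.381 = 1.076; AUC_iv,0→∞ = 62.5825 + 1.076 = 63.6585 mcg/mL·h
Trapezoidal AUC_0→4 (intramuscular injection):
  [0→0.5]: (0.00+15.93)/2 × 0.5 = 3.9825
  [0.5→0.75]: (15.93+20.08)/2 × 0.25 = 4.50125
  [0.75→3.75]: (20.08+14.80)/2 × 3 = 52.32
  [3.75→4]: (14.80+13.63)/2 × 0.25 = 3.55375
  Sum = 64.3575 mcg/mL·h
intramuscular injection tail: 13.63/0.381 = 35.774; AUC_ev,0→∞ = 64.3575 + 35.774 = 100.1315 mcg/mL·h
F = (AUC_ev/D_ev)/(AUC_iv/D_iv) = (100.1315/625)/(63.6585/250) = 0.1602104/0.254634 = 0.6292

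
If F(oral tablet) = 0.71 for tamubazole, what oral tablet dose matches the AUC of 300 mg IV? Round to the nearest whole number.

D_oral = 423 mg

For equal systemic exposure: F × D_ev = D_iv
D_ev = D_iv / F = 300 / 0.71 = 422.535 mg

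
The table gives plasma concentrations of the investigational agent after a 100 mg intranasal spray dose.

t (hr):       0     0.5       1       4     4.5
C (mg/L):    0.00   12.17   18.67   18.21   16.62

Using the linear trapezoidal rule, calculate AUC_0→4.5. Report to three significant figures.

Trapezoidal AUC_0→4.5:
  [0→0.5]: (0.00+12.17)/2 × 0.5 = 3.0425
  [0.5→1]: (12.17+18.67)/2 × 0.5 = 7.71
  [1→4]: (18.67+18.21)/2 × 3 = 55.32
  [4→4.5]: (18.21+16.62)/2 × 0.5 = 8.7075
  Sum = 74.78 mg/L·hr

AUC = 74.8 mg/L·hr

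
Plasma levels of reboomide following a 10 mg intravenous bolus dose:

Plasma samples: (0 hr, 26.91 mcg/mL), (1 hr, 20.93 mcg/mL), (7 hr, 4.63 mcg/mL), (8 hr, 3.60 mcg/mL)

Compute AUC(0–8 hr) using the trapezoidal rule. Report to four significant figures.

AUC = 104.7 mcg/mL·hr

Trapezoidal AUC_0→8:
  [0→1]: (26.91+20.93)/2 × 1 = 23.92
  [1→7]: (20.93+4.63)/2 × 6 = 76.68
  [7→8]: (4.63+3.60)/2 × 1 = 4.115
  Sum = 104.715 mcg/mL·hr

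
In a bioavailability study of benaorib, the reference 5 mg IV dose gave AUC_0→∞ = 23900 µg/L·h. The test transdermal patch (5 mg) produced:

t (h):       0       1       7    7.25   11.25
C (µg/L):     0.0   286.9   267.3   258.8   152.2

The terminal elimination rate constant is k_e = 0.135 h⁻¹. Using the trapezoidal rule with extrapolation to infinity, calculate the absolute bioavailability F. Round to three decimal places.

F = 0.160

Trapezoidal AUC_0→11.25 (transdermal patch):
  [0→1]: (0.0+286.9)/2 × 1 = 143.45
  [1→7]: (286.9+267.3)/2 × 6 = 1662.6
  [7→7.25]: (267.3+258.8)/2 × 0.25 = 65.7625
  [7.25→11.25]: (258.8+152.2)/2 × 4 = 822.0
  Sum = 2693.8125 µg/L·h
Tail: C_last/k_e = 152.2/0.135 = 1127.407
AUC_0→∞ (transdermal patch) = 2693.8125 + 1127.407 = 3821.2195 µg/L·h
F = (AUC_ev/D_ev)/(AUC_iv/D_iv) = (3821.2195/5)/(23900/5) = 764.2439/4780 = 0.1599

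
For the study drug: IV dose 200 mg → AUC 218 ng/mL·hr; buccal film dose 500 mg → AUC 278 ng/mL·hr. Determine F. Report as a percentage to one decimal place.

F = (AUC_ev / D_ev) / (AUC_iv / D_iv)
  = (278/500) / (218/200)
  = 0.556 / 1.09 = 0.5101
  = 51.01%

F = 51.0%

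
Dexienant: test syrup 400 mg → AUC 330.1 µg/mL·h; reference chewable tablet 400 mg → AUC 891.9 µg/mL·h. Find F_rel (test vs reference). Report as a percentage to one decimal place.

F_rel = 37.0%

F_rel = (AUC_test/D_test) / (AUC_ref/D_ref)
      = (330.1/400) / (891.9/400)
      = 0.82525 / 2.22975 = 0.3701 = 37.01%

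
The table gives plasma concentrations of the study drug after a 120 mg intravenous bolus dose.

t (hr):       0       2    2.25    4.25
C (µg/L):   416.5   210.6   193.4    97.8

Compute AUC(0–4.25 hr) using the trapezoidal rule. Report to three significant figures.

Trapezoidal AUC_0→4.25:
  [0→2]: (416.5+210.6)/2 × 2 = 627.1
  [2→2.25]: (210.6+193.4)/2 × 0.25 = 50.5
  [2.25→4.25]: (193.4+97.8)/2 × 2 = 291.2
  Sum = 968.8 µg/L·hr

AUC = 969 µg/L·hr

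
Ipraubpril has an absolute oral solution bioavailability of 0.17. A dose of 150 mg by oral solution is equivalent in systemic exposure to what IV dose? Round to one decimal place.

D_iv = 25.5 mg

Systemic exposure from an extravascular dose = F × D_ev, so the equivalent IV dose is F × D_ev.
D_iv = F × D_ev = 0.17 × 150 = 25.5 mg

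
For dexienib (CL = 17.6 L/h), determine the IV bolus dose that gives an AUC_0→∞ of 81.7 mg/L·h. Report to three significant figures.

Dose_iv = CL × AUC_0→∞
     = 17.6 × 81.7 = 1437.92 mg

Dose = 1440 mg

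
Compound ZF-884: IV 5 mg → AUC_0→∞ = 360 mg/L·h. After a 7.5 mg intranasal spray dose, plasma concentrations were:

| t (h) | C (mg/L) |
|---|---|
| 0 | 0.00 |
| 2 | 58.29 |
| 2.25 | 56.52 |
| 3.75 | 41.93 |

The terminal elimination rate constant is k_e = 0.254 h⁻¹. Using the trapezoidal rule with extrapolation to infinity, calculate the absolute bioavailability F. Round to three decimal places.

F = 0.577

Trapezoidal AUC_0→3.75 (intranasal spray):
  [0→2]: (0.00+58.29)/2 × 2 = 58.29
  [2→2.25]: (58.29+56.52)/2 × 0.25 = 14.35125
  [2.25→3.75]: (56.52+41.93)/2 × 1.5 = 73.8375
  Sum = 146.47875 mg/L·h
Tail: C_last/k_e = 41.93/0.254 = 165.079
AUC_0→∞ (intranasal spray) = 146.47875 + 165.079 = 311.55775 mg/L·h
F = (AUC_ev/D_ev)/(AUC_iv/D_iv) = (311.55775/7.5)/(360/5) = 41.541/72 = 0.5770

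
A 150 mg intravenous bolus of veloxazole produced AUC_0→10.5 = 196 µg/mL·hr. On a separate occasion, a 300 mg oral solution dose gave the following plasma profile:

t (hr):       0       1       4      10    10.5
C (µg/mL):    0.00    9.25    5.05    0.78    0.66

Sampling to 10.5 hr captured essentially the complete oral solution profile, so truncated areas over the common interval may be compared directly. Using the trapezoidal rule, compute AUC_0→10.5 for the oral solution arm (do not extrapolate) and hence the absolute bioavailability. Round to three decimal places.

F = 0.112

Trapezoidal AUC_0→10.5 (oral solution):
  [0→1]: (0.00+9.25)/2 × 1 = 4.625
  [1→4]: (9.25+5.05)/2 × 3 = 21.45
  [4→10]: (5.05+0.78)/2 × 6 = 17.49
  [10→10.5]: (0.78+0.66)/2 × 0.5 = 0.36
  Sum = 43.925 µg/mL·hr
F = (AUC_ev/D_ev)/(AUC_iv/D_iv) = (43.925/300)/(196/150) = 0.146417/1.30667 = 0.1121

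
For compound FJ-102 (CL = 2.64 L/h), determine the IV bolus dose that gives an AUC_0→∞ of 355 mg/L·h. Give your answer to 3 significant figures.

Dose = 937 mg

Dose_iv = CL × AUC_0→∞
     = 2.64 × 355 = 937.2 mg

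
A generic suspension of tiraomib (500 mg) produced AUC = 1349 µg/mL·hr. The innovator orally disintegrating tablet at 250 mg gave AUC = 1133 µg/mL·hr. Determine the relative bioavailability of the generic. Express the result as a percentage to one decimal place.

F_rel = (AUC_test/D_test) / (AUC_ref/D_ref)
      = (1349/500) / (1133/250)
      = 2.698 / 4.532 = 0.5953 = 59.53%

F_rel = 59.5%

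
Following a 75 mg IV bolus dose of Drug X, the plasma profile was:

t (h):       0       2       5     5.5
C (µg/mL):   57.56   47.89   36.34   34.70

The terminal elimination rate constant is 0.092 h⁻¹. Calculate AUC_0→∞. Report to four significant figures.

AUC = 626.7 µg/mL·h

Trapezoidal AUC_0→5.5:
  [0→2]: (57.56+47.89)/2 × 2 = 105.45
  [2→5]: (47.89+36.34)/2 × 3 = 126.345
  [5→5.5]: (36.34+34.70)/2 × 0.5 = 17.76
  Sum = 249.555 µg/mL·h
Extrapolated tail: C_last / k_e = 34.70 / 0.092 = 377.174
AUC_0→∞ = 249.555 + 377.174 = 626.729 µg/mL·h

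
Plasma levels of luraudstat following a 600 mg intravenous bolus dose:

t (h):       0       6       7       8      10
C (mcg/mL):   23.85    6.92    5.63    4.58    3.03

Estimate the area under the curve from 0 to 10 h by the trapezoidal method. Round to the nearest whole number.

AUC = 111 mcg/mL·h

Trapezoidal AUC_0→10:
  [0→6]: (23.85+6.92)/2 × 6 = 92.31
  [6→7]: (6.92+5.63)/2 × 1 = 6.275
  [7→8]: (5.63+4.58)/2 × 1 = 5.105
  [8→10]: (4.58+3.03)/2 × 2 = 7.61
  Sum = 111.3 mcg/mL·h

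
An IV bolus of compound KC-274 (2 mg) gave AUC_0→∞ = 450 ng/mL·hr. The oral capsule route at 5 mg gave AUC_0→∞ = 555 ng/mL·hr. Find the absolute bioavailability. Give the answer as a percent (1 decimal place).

F = 49.3%

F = (AUC_ev / D_ev) / (AUC_iv / D_iv)
  = (555/5) / (450/2)
  = 111 / 225 = 0.4933
  = 49.33%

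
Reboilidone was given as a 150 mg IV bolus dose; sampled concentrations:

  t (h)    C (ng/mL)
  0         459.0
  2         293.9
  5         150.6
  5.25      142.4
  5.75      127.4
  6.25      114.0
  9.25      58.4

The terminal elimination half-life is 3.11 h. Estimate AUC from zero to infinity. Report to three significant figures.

Trapezoidal AUC_0→9.25:
  [0→2]: (459.0+293.9)/2 × 2 = 752.9
  [2→5]: (293.9+150.6)/2 × 3 = 666.75
  [5→5.25]: (150.6+142.4)/2 × 0.25 = 36.625
  [5.25→5.75]: (142.4+127.4)/2 × 0.5 = 67.45
  [5.75→6.25]: (127.4+114.0)/2 × 0.5 = 60.35
  [6.25→9.25]: (114.0+58.4)/2 × 3 = 258.6
  Sum = 1842.675 ng/mL·h
k_e = ln2 / t½ = 0.693147 / 3.11 = 0.2229 h^-1
Extrapolated tail: C_last / k_e = 58.4 / 0.2229 = 262.001
AUC_0→∞ = 1842.675 + 262.001 = 2104.676 ng/mL·h

AUC = 2100 ng/mL·h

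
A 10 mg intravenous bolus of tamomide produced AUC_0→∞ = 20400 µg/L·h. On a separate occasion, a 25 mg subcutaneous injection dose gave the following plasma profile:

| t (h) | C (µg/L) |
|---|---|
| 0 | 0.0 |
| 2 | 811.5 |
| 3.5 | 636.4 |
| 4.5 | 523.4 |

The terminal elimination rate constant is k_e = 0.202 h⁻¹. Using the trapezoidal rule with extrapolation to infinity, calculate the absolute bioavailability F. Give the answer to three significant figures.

F = 0.0994

Trapezoidal AUC_0→4.5 (subcutaneous injection):
  [0→2]: (0.0+811.5)/2 × 2 = 811.5
  [2→3.5]: (811.5+636.4)/2 × 1.5 = 1085.925
  [3.5→4.5]: (636.4+523.4)/2 × 1 = 579.9
  Sum = 2477.325 µg/L·h
Tail: C_last/k_e = 523.4/0.202 = 2591.089
AUC_0→∞ (subcutaneous injection) = 2477.325 + 2591.089 = 5068.414 µg/L·h
F = (AUC_ev/D_ev)/(AUC_iv/D_iv) = (5068.414/25)/(20400/10) = 202.73656/2040 = 0.0994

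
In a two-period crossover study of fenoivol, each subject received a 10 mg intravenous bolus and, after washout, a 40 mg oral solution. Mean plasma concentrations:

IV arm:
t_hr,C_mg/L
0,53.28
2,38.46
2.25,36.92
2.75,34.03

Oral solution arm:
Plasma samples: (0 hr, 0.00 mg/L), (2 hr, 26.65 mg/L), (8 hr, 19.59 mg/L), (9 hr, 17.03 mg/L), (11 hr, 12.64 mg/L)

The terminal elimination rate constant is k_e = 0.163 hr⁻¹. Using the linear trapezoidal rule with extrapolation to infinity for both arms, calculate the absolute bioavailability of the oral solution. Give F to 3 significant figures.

Trapezoidal AUC_0→2.75 (IV):
  [0→2]: (53.28+38.46)/2 × 2 = 91.74
  [2→2.25]: (38.46+36.92)/2 × 0.25 = 9.4225
  [2.25→2.75]: (36.92+34.03)/2 × 0.5 = 17.7375
  Sum = 118.9 mg/L·hr
IV tail: 34.03/0.163 = 208.773; AUC_iv,0→∞ = 118.9 + 208.773 = 327.673 mg/L·hr
Trapezoidal AUC_0→11 (oral solution):
  [0→2]: (0.00+26.65)/2 × 2 = 26.65
  [2→8]: (26.65+19.59)/2 × 6 = 138.72
  [8→9]: (19.59+17.03)/2 × 1 = 18.31
  [9→11]: (17.03+12.64)/2 × 2 = 29.67
  Sum = 213.35 mg/L·hr
oral solution tail: 12.64/0.163 = 77.546; AUC_ev,0→∞ = 213.35 + 77.546 = 290.896 mg/L·hr
F = (AUC_ev/D_ev)/(AUC_iv/D_iv) = (290.896/40)/(327.673/10) = 7.2724/32.7673 = 0.2219

F = 0.222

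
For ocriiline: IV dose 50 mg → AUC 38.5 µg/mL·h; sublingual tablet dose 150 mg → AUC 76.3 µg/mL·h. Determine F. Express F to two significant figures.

F = (AUC_ev / D_ev) / (AUC_iv / D_iv)
  = (76.3/150) / (38.5/50)
  = 0.508667 / 0.77 = 0.6606

F = 0.66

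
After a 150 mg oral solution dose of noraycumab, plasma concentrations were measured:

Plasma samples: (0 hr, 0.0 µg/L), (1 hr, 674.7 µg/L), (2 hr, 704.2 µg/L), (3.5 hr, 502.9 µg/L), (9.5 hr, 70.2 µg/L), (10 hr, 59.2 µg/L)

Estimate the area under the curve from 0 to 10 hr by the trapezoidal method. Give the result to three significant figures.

Trapezoidal AUC_0→10:
  [0→1]: (0.0+674.7)/2 × 1 = 337.35
  [1→2]: (674.7+704.2)/2 × 1 = 689.45
  [2→3.5]: (704.2+502.9)/2 × 1.5 = 905.325
  [3.5→9.5]: (502.9+70.2)/2 × 6 = 1719.3
  [9.5→10]: (70.2+59.2)/2 × 0.5 = 32.35
  Sum = 3683.775 µg/L·hr

AUC = 3680 µg/L·hr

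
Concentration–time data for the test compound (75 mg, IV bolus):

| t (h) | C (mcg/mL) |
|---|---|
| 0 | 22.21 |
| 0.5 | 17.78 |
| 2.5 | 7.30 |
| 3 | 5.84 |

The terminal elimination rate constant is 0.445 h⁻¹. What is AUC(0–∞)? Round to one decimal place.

AUC = 51.5 mcg/mL·h

Trapezoidal AUC_0→3:
  [0→0.5]: (22.21+17.78)/2 × 0.5 = 9.9975
  [0.5→2.5]: (17.78+7.30)/2 × 2 = 25.08
  [2.5→3]: (7.30+5.84)/2 × 0.5 = 3.285
  Sum = 38.3625 mcg/mL·h
Extrapolated tail: C_last / k_e = 5.84 / 0.445 = 13.124
AUC_0→∞ = 38.3625 + 13.124 = 51.4865 mcg/mL·h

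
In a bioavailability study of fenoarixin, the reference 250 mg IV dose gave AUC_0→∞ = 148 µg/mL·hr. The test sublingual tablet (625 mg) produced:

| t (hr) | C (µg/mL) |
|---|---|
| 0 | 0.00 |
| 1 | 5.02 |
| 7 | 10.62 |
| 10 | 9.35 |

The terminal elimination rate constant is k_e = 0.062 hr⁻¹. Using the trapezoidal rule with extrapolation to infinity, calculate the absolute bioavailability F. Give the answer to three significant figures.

Trapezoidal AUC_0→10 (sublingual tablet):
  [0→1]: (0.00+5.02)/2 × 1 = 2.51
  [1→7]: (5.02+10.62)/2 × 6 = 46.92
  [7→10]: (10.62+9.35)/2 × 3 = 29.955
  Sum = 79.385 µg/mL·hr
Tail: C_last/k_e = 9.35/0.062 = 150.806
AUC_0→∞ (sublingual tablet) = 79.385 + 150.806 = 230.191 µg/mL·hr
F = (AUC_ev/D_ev)/(AUC_iv/D_iv) = (230.191/625)/(148/250) = 0.3683056/0.592 = 0.6221

F = 0.622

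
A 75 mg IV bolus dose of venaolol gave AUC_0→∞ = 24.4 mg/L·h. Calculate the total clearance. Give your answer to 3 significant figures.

CL = Dose_iv / AUC_0→∞
   = 75 / 24.4 = 3.07377 L/h

CL = 3.07 L/h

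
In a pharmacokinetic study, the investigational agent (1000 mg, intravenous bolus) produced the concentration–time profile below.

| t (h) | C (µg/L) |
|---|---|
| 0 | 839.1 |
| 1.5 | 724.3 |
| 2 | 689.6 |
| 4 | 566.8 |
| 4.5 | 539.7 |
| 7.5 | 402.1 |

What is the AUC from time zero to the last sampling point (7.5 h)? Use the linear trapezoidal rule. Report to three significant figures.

Trapezoidal AUC_0→7.5:
  [0→1.5]: (839.1+724.3)/2 × 1.5 = 1172.55
  [1.5→2]: (724.3+689.6)/2 × 0.5 = 353.475
  [2→4]: (689.6+566.8)/2 × 2 = 1256.4
  [4→4.5]: (566.8+539.7)/2 × 0.5 = 276.625
  [4.5→7.5]: (539.7+402.1)/2 × 3 = 1412.7
  Sum = 4471.75 µg/L·h

AUC = 4470 µg/L·h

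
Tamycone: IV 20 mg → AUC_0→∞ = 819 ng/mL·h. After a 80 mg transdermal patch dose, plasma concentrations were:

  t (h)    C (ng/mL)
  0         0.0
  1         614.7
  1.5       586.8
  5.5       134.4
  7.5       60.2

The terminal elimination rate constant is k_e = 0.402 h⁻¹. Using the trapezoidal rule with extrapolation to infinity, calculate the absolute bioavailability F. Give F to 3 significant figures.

F = 0.731

Trapezoidal AUC_0→7.5 (transdermal patch):
  [0→1]: (0.0+614.7)/2 × 1 = 307.35
  [1→1.5]: (614.7+586.8)/2 × 0.5 = 300.375
  [1.5→5.5]: (586.8+134.4)/2 × 4 = 1442.4
  [5.5→7.5]: (134.4+60.2)/2 × 2 = 194.6
  Sum = 2244.725 ng/mL·h
Tail: C_last/k_e = 60.2/0.402 = 149.751
AUC_0→∞ (transdermal patch) = 2244.725 + 149.751 = 2394.476 ng/mL·h
F = (AUC_ev/D_ev)/(AUC_iv/D_iv) = (2394.476/80)/(819/20) = 29.93095/40.95 = 0.7309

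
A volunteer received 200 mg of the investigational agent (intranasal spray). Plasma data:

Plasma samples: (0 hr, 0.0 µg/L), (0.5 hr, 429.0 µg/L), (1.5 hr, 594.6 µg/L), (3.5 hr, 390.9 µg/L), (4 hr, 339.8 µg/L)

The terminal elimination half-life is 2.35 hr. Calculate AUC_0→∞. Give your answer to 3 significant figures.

Trapezoidal AUC_0→4:
  [0→0.5]: (0.0+429.0)/2 × 0.5 = 107.25
  [0.5→1.5]: (429.0+594.6)/2 × 1 = 511.8
  [1.5→3.5]: (594.6+390.9)/2 × 2 = 985.5
  [3.5→4]: (390.9+339.8)/2 × 0.5 = 182.675
  Sum = 1787.225 µg/L·hr
k_e = ln2 / t½ = 0.693147 / 2.35 = 0.2950 hr^-1
Extrapolated tail: C_last / k_e = 339.8 / 0.295 = 1151.864
AUC_0→∞ = 1787.225 + 1151.864 = 2939.089 µg/L·hr

AUC = 2940 µg/L·hr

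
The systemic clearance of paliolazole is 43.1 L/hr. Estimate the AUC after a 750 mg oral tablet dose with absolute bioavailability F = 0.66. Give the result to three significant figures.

AUC = 11.5 mg/L·hr

AUC_0→∞ = F × Dose / CL
        = 0.66 × 750 / 43.1 = 11.4849 mg/L·hr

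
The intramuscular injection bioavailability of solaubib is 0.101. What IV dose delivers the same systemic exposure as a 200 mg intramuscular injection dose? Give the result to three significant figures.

D_iv = 20.2 mg

Systemic exposure from an extravascular dose = F × D_ev, so the equivalent IV dose is F × D_ev.
D_iv = F × D_ev = 0.101 × 200 = 20.2 mg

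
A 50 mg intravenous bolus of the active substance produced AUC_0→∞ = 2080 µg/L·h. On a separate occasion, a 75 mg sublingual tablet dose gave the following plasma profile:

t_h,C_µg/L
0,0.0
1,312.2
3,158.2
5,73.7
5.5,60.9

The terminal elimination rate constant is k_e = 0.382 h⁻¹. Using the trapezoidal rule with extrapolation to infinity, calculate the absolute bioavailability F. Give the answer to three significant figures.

F = 0.337

Trapezoidal AUC_0→5.5 (sublingual tablet):
  [0→1]: (0.0+312.2)/2 × 1 = 156.1
  [1→3]: (312.2+158.2)/2 × 2 = 470.4
  [3→5]: (158.2+73.7)/2 × 2 = 231.9
  [5→5.5]: (73.7+60.9)/2 × 0.5 = 33.65
  Sum = 892.05 µg/L·h
Tail: C_last/k_e = 60.9/0.382 = 159.424
AUC_0→∞ (sublingual tablet) = 892.05 + 159.424 = 1051.474 µg/L·h
F = (AUC_ev/D_ev)/(AUC_iv/D_iv) = (1051.474/75)/(2080/50) = 14.0197/41.6 = 0.3370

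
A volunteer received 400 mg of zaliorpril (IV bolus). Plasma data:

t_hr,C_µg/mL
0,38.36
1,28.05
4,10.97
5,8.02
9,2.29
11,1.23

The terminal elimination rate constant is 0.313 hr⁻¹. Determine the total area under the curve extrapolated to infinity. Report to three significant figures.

AUC = 129 µg/mL·hr

Trapezoidal AUC_0→11:
  [0→1]: (38.36+28.05)/2 × 1 = 33.205
  [1→4]: (28.05+10.97)/2 × 3 = 58.53
  [4→5]: (10.97+8.02)/2 × 1 = 9.495
  [5→9]: (8.02+2.29)/2 × 4 = 20.62
  [9→11]: (2.29+1.23)/2 × 2 = 3.52
  Sum = 125.37 µg/mL·hr
Extrapolated tail: C_last / k_e = 1.23 / 0.313 = 3.930
AUC_0→∞ = 125.37 + 3.930 = 129.3 µg/mL·hr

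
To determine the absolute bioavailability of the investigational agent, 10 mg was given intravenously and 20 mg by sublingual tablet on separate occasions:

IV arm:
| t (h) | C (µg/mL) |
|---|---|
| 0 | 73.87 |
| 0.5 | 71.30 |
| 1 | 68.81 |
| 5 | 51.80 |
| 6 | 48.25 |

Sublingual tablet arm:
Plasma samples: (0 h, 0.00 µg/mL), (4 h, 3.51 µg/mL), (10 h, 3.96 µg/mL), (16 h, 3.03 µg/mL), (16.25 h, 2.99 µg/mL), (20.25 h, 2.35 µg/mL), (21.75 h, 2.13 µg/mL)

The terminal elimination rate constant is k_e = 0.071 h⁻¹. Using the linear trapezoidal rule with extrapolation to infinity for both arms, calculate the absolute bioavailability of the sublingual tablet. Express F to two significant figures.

F = 0.046

Trapezoidal AUC_0→6 (IV):
  [0→0.5]: (73.87+71.30)/2 × 0.5 = 36.2925
  [0.5→1]: (71.30+68.81)/2 × 0.5 = 35.0275
  [1→5]: (68.81+51.80)/2 × 4 = 241.22
  [5→6]: (51.80+48.25)/2 × 1 = 50.025
  Sum = 362.565 µg/mL·h
IV tail: 48.25/0.071 = 679.577; AUC_iv,0→∞ = 362.565 + 679.577 = 1042.142 µg/mL·h
Trapezoidal AUC_0→21.75 (sublingual tablet):
  [0→4]: (0.00+3.51)/2 × 4 = 7.02
  [4→10]: (3.51+3.96)/2 × 6 = 22.41
  [10→16]: (3.96+3.03)/2 × 6 = 20.97
  [16→16.25]: (3.03+2.99)/2 × 0.25 = 0.7525
  [16.25→20.25]: (2.99+2.35)/2 × 4 = 10.68
  [20.25→21.75]: (2.35+2.13)/2 × 1.5 = 3.36
  Sum = 65.1925 µg/mL·h
sublingual tablet tail: 2.13/0.071 = 30.000; AUC_ev,0→∞ = 65.1925 + 30.000 = 95.1925 µg/mL·h
F = (AUC_ev/D_ev)/(AUC_iv/D_iv) = (95.1925/20)/(1042.142/10) = 4.759625/104.2142 = 0.0457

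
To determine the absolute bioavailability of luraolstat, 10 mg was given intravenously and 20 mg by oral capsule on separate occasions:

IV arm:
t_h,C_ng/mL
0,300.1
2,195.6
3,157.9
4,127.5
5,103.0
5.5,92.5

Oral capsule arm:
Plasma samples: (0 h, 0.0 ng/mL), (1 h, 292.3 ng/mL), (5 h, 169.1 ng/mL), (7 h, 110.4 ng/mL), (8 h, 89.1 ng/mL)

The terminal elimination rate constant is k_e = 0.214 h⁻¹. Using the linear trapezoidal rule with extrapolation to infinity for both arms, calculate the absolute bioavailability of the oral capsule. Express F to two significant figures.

Trapezoidal AUC_0→5.5 (IV):
  [0→2]: (300.1+195.6)/2 × 2 = 495.7
  [2→3]: (195.6+157.9)/2 × 1 = 176.75
  [3→4]: (157.9+127.5)/2 × 1 = 142.7
  [4→5]: (127.5+103.0)/2 × 1 = 115.25
  [5→5.5]: (103.0+92.5)/2 × 0.5 = 48.875
  Sum = 979.275 ng/mL·h
IV tail: 92.5/0.214 = 432.243; AUC_iv,0→∞ = 979.275 + 432.243 = 1411.518 ng/mL·h
Trapezoidal AUC_0→8 (oral capsule):
  [0→1]: (0.0+292.3)/2 × 1 = 146.15
  [1→5]: (292.3+169.1)/2 × 4 = 922.8
  [5→7]: (169.1+110.4)/2 × 2 = 279.5
  [7→8]: (110.4+89.1)/2 × 1 = 99.75
  Sum = 1448.2 ng/mL·h
oral capsule tail: 89.1/0.214 = 416.355; AUC_ev,0→∞ = 1448.2 + 416.355 = 1864.555 ng/mL·h
F = (AUC_ev/D_ev)/(AUC_iv/D_iv) = (1864.555/20)/(1411.518/10) = 93.22775/141.1518 = 0.6605

F = 0.66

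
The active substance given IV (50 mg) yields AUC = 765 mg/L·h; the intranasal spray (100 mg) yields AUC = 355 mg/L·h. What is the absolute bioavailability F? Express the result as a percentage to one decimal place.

F = (AUC_ev / D_ev) / (AUC_iv / D_iv)
  = (355/100) / (765/50)
  = 3.55 / 15.3 = 0.2320
  = 23.20%

F = 23.2%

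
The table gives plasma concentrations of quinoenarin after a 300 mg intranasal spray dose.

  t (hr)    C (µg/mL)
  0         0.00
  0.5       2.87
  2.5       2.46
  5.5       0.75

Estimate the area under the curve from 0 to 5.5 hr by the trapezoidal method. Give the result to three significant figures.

AUC = 10.9 µg/mL·hr

Trapezoidal AUC_0→5.5:
  [0→0.5]: (0.00+2.87)/2 × 0.5 = 0.7175
  [0.5→2.5]: (2.87+2.46)/2 × 2 = 5.33
  [2.5→5.5]: (2.46+0.75)/2 × 3 = 4.815
  Sum = 10.8625 µg/mL·hr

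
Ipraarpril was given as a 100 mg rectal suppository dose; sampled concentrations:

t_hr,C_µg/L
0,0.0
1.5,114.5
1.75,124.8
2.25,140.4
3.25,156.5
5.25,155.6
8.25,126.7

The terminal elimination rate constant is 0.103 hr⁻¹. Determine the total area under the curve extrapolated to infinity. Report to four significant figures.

AUC = 2296 µg/L·hr

Trapezoidal AUC_0→8.25:
  [0→1.5]: (0.0+114.5)/2 × 1.5 = 85.875
  [1.5→1.75]: (114.5+124.8)/2 × 0.25 = 29.9125
  [1.75→2.25]: (124.8+140.4)/2 × 0.5 = 66.3
  [2.25→3.25]: (140.4+156.5)/2 × 1 = 148.45
  [3.25→5.25]: (156.5+155.6)/2 × 2 = 312.1
  [5.25→8.25]: (155.6+126.7)/2 × 3 = 423.45
  Sum = 1066.0875 µg/L·hr
Extrapolated tail: C_last / k_e = 126.7 / 0.103 = 1230.097
AUC_0→∞ = 1066.0875 + 1230.097 = 2296.1845 µg/L·hr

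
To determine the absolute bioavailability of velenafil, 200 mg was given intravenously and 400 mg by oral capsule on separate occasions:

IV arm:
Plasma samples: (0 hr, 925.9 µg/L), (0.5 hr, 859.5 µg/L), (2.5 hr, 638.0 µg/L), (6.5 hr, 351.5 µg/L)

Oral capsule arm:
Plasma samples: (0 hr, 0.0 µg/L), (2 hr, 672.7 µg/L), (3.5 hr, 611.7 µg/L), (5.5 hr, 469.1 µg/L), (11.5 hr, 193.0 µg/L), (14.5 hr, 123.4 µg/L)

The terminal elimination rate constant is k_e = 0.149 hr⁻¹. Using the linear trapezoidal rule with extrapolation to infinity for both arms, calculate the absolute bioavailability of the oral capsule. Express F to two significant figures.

F = 0.48

Trapezoidal AUC_0→6.5 (IV):
  [0→0.5]: (925.9+859.5)/2 × 0.5 = 446.35
  [0.5→2.5]: (859.5+638.0)/2 × 2 = 1497.5
  [2.5→6.5]: (638.0+351.5)/2 × 4 = 1979.0
  Sum = 3922.85 µg/L·hr
IV tail: 351.5/0.149 = 2359.060; AUC_iv,0→∞ = 3922.85 + 2359.060 = 6281.91 µg/L·hr
Trapezoidal AUC_0→14.5 (oral capsule):
  [0→2]: (0.0+672.7)/2 × 2 = 672.7
  [2→3.5]: (672.7+611.7)/2 × 1.5 = 963.3
  [3.5→5.5]: (611.7+469.1)/2 × 2 = 1080.8
  [5.5→11.5]: (469.1+193.0)/2 × 6 = 1986.3
  [11.5→14.5]: (193.0+123.4)/2 × 3 = 474.6
  Sum = 5177.7 µg/L·hr
oral capsule tail: 123.4/0.149 = 828.188; AUC_ev,0→∞ = 5177.7 + 828.188 = 6005.888 µg/L·hr
F = (AUC_ev/D_ev)/(AUC_iv/D_iv) = (6005.888/400)/(6281.91/200) = 15.01472/31.40955 = 0.4780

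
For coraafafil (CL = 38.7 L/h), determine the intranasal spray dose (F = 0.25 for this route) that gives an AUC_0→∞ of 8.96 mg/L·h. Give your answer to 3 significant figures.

Dose = 1390 mg

Dose = CL × AUC_0→∞ / F
     = 38.7 × 8.96 / 0.25 = 1387.008 mg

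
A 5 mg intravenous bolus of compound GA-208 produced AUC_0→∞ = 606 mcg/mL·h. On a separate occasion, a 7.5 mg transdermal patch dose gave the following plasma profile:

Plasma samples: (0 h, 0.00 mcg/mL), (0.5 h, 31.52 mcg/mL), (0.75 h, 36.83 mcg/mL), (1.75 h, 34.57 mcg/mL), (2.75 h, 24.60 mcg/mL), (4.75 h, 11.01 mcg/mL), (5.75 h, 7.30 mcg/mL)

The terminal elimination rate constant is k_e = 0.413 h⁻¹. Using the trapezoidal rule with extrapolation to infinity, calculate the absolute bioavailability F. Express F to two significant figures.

F = 0.16

Trapezoidal AUC_0→5.75 (transdermal patch):
  [0→0.5]: (0.00+31.52)/2 × 0.5 = 7.88
  [0.5→0.75]: (31.52+36.83)/2 × 0.25 = 8.54375
  [0.75→1.75]: (36.83+34.57)/2 × 1 = 35.7
  [1.75→2.75]: (34.57+24.60)/2 × 1 = 29.585
  [2.75→4.75]: (24.60+11.01)/2 × 2 = 35.61
  [4.75→5.75]: (11.01+7.30)/2 × 1 = 9.155
  Sum = 126.47375 mcg/mL·h
Tail: C_last/k_e = 7.30/0.413 = 17.676
AUC_0→∞ (transdermal patch) = 126.47375 + 17.676 = 144.14975 mcg/mL·h
F = (AUC_ev/D_ev)/(AUC_iv/D_iv) = (144.14975/7.5)/(606/5) = 19.22/121.2 = 0.1586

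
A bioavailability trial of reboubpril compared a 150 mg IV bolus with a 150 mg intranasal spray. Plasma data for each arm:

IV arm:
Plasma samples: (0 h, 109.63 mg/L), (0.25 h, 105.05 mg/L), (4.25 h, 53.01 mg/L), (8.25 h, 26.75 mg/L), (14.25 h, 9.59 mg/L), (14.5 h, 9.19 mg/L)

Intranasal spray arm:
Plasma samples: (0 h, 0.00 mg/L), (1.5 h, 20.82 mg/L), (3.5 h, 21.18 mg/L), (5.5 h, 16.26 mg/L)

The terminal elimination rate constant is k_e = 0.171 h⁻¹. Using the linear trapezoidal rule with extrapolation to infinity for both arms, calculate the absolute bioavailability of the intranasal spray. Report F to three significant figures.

F = 0.285

Trapezoidal AUC_0→14.5 (IV):
  [0→0.25]: (109.63+105.05)/2 × 0.25 = 26.835
  [0.25→4.25]: (105.05+53.01)/2 × 4 = 316.12
  [4.25→8.25]: (53.01+26.75)/2 × 4 = 159.52
  [8.25→14.25]: (26.75+9.59)/2 × 6 = 109.02
  [14.25→14.5]: (9.59+9.19)/2 × 0.25 = 2.3475
  Sum = 613.8425 mg/L·h
IV tail: 9.19/0.171 = 53.743; AUC_iv,0→∞ = 613.8425 + 53.743 = 667.5855 mg/L·h
Trapezoidal AUC_0→5.5 (intranasal spray):
  [0→1.5]: (0.00+20.82)/2 × 1.5 = 15.615
  [1.5→3.5]: (20.82+21.18)/2 × 2 = 42.0
  [3.5→5.5]: (21.18+16.26)/2 × 2 = 37.44
  Sum = 95.055 mg/L·h
intranasal spray tail: 16.26/0.171 = 95.088; AUC_ev,0→∞ = 95.055 + 95.088 = 190.143 mg/L·h
F = (AUC_ev/D_ev)/(AUC_iv/D_iv) = (190.143/150)/(667.5855/150) = 1.26762/4.45057 = 0.2848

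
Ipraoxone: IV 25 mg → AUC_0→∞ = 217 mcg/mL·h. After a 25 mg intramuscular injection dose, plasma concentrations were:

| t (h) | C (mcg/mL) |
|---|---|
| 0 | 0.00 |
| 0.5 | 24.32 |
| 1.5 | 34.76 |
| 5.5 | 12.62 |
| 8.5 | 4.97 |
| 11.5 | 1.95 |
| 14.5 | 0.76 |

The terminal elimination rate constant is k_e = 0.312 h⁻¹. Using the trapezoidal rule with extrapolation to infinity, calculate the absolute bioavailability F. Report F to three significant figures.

F = 0.800

Trapezoidal AUC_0→14.5 (intramuscular injection):
  [0→0.5]: (0.00+24.32)/2 × 0.5 = 6.08
  [0.5→1.5]: (24.32+34.76)/2 × 1 = 29.54
  [1.5→5.5]: (34.76+12.62)/2 × 4 = 94.76
  [5.5→8.5]: (12.62+4.97)/2 × 3 = 26.385
  [8.5→11.5]: (4.97+1.95)/2 × 3 = 10.38
  [11.5→14.5]: (1.95+0.76)/2 × 3 = 4.065
  Sum = 171.21 mcg/mL·h
Tail: C_last/k_e = 0.76/0.312 = 2.436
AUC_0→∞ (intramuscular injection) = 171.21 + 2.436 = 173.646 mcg/mL·h
F = (AUC_ev/D_ev)/(AUC_iv/D_iv) = (173.646/25)/(217/25) = 6.94584/8.68 = 0.8002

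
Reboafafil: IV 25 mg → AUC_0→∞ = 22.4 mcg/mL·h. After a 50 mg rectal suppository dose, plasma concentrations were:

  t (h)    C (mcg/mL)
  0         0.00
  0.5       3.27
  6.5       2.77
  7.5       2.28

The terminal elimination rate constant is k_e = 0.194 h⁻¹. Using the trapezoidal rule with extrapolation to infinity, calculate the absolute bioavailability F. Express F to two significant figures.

Trapezoidal AUC_0→7.5 (rectal suppository):
  [0→0.5]: (0.00+3.27)/2 × 0.5 = 0.8175
  [0.5→6.5]: (3.27+2.77)/2 × 6 = 18.12
  [6.5→7.5]: (2.77+2.28)/2 × 1 = 2.525
  Sum = 21.4625 mcg/mL·h
Tail: C_last/k_e = 2.28/0.194 = 11.753
AUC_0→∞ (rectal suppository) = 21.4625 + 11.753 = 33.2155 mcg/mL·h
F = (AUC_ev/D_ev)/(AUC_iv/D_iv) = (33.2155/50)/(22.4/25) = 0.66431/0.896 = 0.7414

F = 0.74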